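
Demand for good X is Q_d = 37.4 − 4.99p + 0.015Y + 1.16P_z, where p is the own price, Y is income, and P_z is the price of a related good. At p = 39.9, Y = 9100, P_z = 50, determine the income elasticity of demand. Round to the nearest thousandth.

4.162

At the given point, Q_d = 37.4 − 4.99(39.9) + 0.015(9100) + 1.16(50) = 37.4 − 199.101 + 136.5 + 58 = 32.799.
∂Q_d/∂Y = +0.015, so E_I = 0.015·(9100/32.799) ≈ 4.162.
E_I > 1: normal good (luxury).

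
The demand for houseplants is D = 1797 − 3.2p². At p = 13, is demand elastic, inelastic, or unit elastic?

inelastic

At p = 13, D = 1256.2.
dD/dp = −2·3.2·p = −83.2.
Point elasticity E = (dD/dp)·(p/D) = -83.2 × 13/1256.2 ≈ -0.861.
|E| ≈ 0.861 < 1, so demand is inelastic.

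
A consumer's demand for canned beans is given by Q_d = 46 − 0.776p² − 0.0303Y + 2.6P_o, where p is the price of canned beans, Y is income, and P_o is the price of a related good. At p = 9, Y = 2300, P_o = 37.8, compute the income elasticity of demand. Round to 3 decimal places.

-5.939

At the given point, Q_d = 46 − 0.776(9)² − 0.0303(2300) + 2.6(37.8) = 46 − 62.856 − 69.69 + 98.28 = 11.734.
∂Q_d/∂Y = −0.0303, so E_I = -0.0303·(2300/11.734) ≈ -5.939.
E_I < 0: inferior good.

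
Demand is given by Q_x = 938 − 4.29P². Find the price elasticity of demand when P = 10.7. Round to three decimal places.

-2.198

At P = 10.7, Q_x = 446.8379.
dQ_x/dP = −2·4.29·P = −91.806.
Point elasticity E = (dQ_x/dP)·(P/Q_x) = -91.806 × 10.7/446.8379 ≈ -2.198.
|E| > 1, so demand is elastic at this price.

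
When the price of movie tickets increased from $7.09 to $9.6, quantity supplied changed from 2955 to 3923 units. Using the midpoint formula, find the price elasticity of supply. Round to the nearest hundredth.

0.94

%Δq = (3923 − 2955)/[(2955 + 3923)/2] = 968/3439 ≈ 0.2815.
%ΔP = (9.6 − 7.09)/[(7.09 + 9.6)/2] = 2.51/8.345 ≈ 0.3008.
Arc elasticity E = %Δq/%ΔP ≈ 0.2815/0.3008 ≈ 0.94.
|E| < 1: supply is inelastic over this range.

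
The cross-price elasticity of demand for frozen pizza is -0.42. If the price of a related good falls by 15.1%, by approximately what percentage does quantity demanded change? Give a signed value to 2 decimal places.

%ΔQ ≈ E × %ΔP_y = (-0.42) × (-15.1%) ≈ 6.34%.

6.34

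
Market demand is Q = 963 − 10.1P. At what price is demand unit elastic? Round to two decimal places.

47.67

For linear demand Q = a − bP, E = −bP/(a − bP). |E| = 1 ⇒ bP = a − bP ⇒ P = a/(2b).
P = 963/(2·10.1) ≈ 47.67.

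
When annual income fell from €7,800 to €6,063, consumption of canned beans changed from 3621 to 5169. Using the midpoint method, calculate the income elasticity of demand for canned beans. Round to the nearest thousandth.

%ΔQ = (5169 − 3621)/[(3621+5169)/2] = 1548/4395 ≈ 0.3522.
%ΔI = (6,063 − 7,800)/[(7,800+6,063)/2] = -1737/6931.5 ≈ -0.2506.
E_I = %ΔQ/%ΔI ≈ -1.406.
E_I < 0: inferior good.

-1.406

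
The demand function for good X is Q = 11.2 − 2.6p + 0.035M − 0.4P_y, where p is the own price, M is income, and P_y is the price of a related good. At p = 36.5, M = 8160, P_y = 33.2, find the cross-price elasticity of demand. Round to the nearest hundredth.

-0.07

Evaluating quantity at (p, M, P_y) gives Q = 11.2 − 2.6(36.5) + 0.035(8160) − 0.4(33.2) = 11.2 − 94.9 + 285.6 − 13.28 = 188.62.
∂Q/∂P_y = −0.4, so E_xy = -0.4·(33.2/188.62) ≈ -0.07.
E_xy < 0: the goods are complements.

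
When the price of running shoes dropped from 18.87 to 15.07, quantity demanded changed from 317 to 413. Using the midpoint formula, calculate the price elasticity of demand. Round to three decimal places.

%ΔQ = (413 − 317)/[(317 + 413)/2] = 96/365 ≈ 0.2630.
%Δp = (15.07 − 18.87)/[(18.87 + 15.07)/2] = -3.8/16.97 ≈ -0.2239.
Arc elasticity E = %ΔQ/%Δp ≈ 0.2630/-0.2239 ≈ -1.175.
|E| > 1: demand is elastic over this range.

-1.175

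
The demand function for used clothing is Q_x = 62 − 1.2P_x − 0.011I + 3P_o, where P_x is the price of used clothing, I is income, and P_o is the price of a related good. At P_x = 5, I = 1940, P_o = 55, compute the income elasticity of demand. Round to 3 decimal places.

At the given point, Q_x = 62 − 1.2(5) − 0.011(1940) + 3(55) = 62 − 6 − 21.34 + 165 = 199.66.
∂Q_x/∂I = −0.011, so E_I = -0.011·(1940/199.66) ≈ -0.107.
E_I < 0: inferior good.

-0.107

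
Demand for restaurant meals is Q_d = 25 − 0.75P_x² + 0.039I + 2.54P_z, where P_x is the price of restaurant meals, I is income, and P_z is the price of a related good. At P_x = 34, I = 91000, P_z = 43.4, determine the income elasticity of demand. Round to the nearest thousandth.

At the given point, Q_d = 25 − 0.75(34)² + 0.039(91000) + 2.54(43.4) = 25 − 867 + 3549 + 110.236 = 2817.236.
∂Q_d/∂I = +0.039, so E_I = 0.039·(91000/2817.236) ≈ 1.260.
E_I > 1: normal good (luxury).

1.260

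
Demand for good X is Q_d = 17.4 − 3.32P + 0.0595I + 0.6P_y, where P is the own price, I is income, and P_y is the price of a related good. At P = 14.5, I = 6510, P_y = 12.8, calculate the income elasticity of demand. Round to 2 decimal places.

At the given point, Q_d = 17.4 − 3.32(14.5) + 0.0595(6510) + 0.6(12.8) = 17.4 − 48.14 + 387.345 + 7.68 = 364.285.
∂Q_d/∂I = +0.0595, so E_I = 0.0595·(6510/364.285) ≈ 1.06.
E_I > 1: normal good (luxury).

1.06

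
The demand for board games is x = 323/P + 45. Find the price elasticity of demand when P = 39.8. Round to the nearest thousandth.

At P = 39.8, x = 53.1156.
dx/dP = −323/P² = −0.2039.
Point elasticity E = (dx/dP)·(P/x) = -0.2039 × 39.8/53.1156 ≈ -0.153.
|E| < 1, so demand is inelastic at this price.

-0.153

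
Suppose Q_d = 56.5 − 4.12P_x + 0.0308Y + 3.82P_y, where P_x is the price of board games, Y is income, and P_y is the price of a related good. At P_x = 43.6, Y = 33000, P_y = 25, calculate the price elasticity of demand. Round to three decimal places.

Q_d = 56.5 − 4.12(43.6) + 0.0308(33000) + 3.82(25) = 56.5 − 179.632 + 1016.4 + 95.5 = 988.768.
∂Q_d/∂P_x = −4.12, so E_p = (−4.12)·(43.6/988.768) ≈ -0.182.
|E_p| < 1: demand is inelastic.

-0.182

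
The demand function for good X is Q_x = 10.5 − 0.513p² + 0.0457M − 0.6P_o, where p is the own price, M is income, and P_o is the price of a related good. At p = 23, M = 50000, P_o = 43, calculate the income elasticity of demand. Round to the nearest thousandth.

First evaluate Q_x: 10.5 − 0.513(23)² + 0.0457(50000) − 0.6(43) = 10.5 − 271.377 + 2285 − 25.8 = 1998.323.
∂Q_x/∂M = +0.0457, so E_I = 0.0457·(50000/1998.323) ≈ 1.143.
E_I > 1: normal good (luxury).

1.143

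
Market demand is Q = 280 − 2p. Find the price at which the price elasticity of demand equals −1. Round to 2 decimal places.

70.00

For linear demand Q = a − bp, E = −bp/(a − bp). |E| = 1 ⇒ bp = a − bp ⇒ p = a/(2b).
p = 280/(2·2) = 70.00.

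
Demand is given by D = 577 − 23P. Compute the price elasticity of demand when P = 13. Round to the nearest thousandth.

At P = 13, D = 278.
dD/dP = −23.
Point elasticity E = (dD/dP)·(P/D) = -23 × 13/278 ≈ -1.076.
|E| > 1, so demand is elastic at this price.

-1.076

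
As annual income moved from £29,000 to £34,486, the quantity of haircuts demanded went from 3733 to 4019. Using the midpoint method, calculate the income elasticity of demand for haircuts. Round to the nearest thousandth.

0.427

%ΔQ = (4019 − 3733)/[(3733+4019)/2] = 286/3876 ≈ 0.0738.
%ΔI = (34,486 − 29,000)/[(29,000+34,486)/2] = 5486/31743 ≈ 0.1728.
E_I = %ΔQ/%ΔI ≈ 0.427.
E_I ∈ (0,1): normal good (necessity).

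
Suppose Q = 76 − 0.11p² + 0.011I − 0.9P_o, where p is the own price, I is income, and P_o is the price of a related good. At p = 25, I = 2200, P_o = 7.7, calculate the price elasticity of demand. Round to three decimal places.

At the given point, Q = 76 − 0.11(25)² + 0.011(2200) − 0.9(7.7) = 76 − 68.75 + 24.2 − 6.93 = 24.52.
∂Q/∂p = −2·0.11·p = -5.5, so E_p = -5.5·(25/24.52) ≈ -5.608.
|E_p| > 1: demand is elastic.

-5.608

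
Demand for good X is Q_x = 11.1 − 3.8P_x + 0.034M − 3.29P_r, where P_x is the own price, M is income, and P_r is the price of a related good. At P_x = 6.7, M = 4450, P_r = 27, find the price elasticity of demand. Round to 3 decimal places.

-0.529

First evaluate Q_x: 11.1 − 3.8(6.7) + 0.034(4450) − 3.29(27) = 11.1 − 25.46 + 151.3 − 88.83 = 48.11.
∂Q_x/∂P_x = −3.8, so E_p = (−3.8)·(6.7/48.11) ≈ -0.529.
|E_p| < 1: demand is inelastic.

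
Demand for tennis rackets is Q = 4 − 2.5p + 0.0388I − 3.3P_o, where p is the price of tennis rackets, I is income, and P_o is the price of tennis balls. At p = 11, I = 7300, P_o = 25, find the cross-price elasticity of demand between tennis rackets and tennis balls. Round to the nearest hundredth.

Q = 4 − 2.5(11) + 0.0388(7300) − 3.3(25) = 4 − 27.5 + 283.24 − 82.5 = 177.24.
∂Q/∂P_o = −3.3, so E_xy = -3.3·(25/177.24) ≈ -0.47.
E_xy < 0: the goods are complements.

-0.47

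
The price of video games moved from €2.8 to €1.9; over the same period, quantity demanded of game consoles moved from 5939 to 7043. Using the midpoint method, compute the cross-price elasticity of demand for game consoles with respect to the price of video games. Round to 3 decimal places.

-0.444

%ΔQ_x = (7043 − 5939)/[(5939+7043)/2] = 1104/6491 ≈ 0.1701.
%ΔP_y = (1.9 − 2.8)/[(2.8+1.9)/2] ≈ -0.3830.
E_xy = 0.1701/-0.3830 ≈ -0.444.
E_xy < 0, so game consoles and video games are complements.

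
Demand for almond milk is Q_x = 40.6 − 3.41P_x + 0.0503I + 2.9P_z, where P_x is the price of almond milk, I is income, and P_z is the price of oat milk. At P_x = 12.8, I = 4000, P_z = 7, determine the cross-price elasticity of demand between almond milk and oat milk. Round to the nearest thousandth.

0.093

Substituting, Q_x = 40.6 − 3.41(12.8) + 0.0503(4000) + 2.9(7) = 40.6 − 43.648 + 201.2 + 20.3 = 218.452.
∂Q_x/∂P_z = +2.9, so E_xy = 2.9·(7/218.452) ≈ 0.093.
E_xy > 0: the goods are substitutes.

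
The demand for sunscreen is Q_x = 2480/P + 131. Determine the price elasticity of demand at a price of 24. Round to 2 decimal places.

-0.44

At P = 24, Q_x = 234.3333.
dQ_x/dP = −2480/P² = −4.3056.
Point elasticity E = (dQ_x/dP)·(P/Q_x) = -4.3056 × 24/234.3333 ≈ -0.44.
|E| < 1, so demand is inelastic at this price.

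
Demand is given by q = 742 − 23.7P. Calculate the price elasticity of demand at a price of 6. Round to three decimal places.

-0.237

At P = 6, q = 599.8.
dq/dP = −23.7.
Point elasticity E = (dq/dP)·(P/q) = -23.7 × 6/599.8 ≈ -0.237.
|E| < 1, so demand is inelastic at this price.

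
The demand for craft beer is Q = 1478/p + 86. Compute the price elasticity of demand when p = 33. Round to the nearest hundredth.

At p = 33, Q = 130.7879.
dQ/dp = −1478/p² = −1.3572.
Point elasticity E = (dQ/dp)·(p/Q) = -1.3572 × 33/130.7879 ≈ -0.34.
|E| < 1, so demand is inelastic at this price.

-0.34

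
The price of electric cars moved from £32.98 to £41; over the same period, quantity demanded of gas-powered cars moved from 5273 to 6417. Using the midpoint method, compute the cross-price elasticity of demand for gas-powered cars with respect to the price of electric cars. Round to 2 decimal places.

0.90

%ΔQ_x = (6417 − 5273)/[(5273+6417)/2] = 1144/5845 ≈ 0.1957.
%ΔP_y = (41 − 32.98)/[(32.98+41)/2] ≈ 0.2168.
E_xy = 0.1957/0.2168 ≈ 0.90.
E_xy > 0, so gas-powered cars and electric cars are substitutes.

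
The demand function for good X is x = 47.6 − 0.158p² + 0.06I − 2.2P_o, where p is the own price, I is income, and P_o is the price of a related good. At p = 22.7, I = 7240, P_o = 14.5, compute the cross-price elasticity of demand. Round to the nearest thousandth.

Evaluating quantity at (p, I, P_o) gives x = 47.6 − 0.158(22.7)² + 0.06(7240) − 2.2(14.5) = 47.6 − 81.4158 + 434.4 − 31.9 = 368.6842.
∂x/∂P_o = −2.2, so E_xy = -2.2·(14.5/368.6842) ≈ -0.087.
E_xy < 0: the goods are complements.

-0.087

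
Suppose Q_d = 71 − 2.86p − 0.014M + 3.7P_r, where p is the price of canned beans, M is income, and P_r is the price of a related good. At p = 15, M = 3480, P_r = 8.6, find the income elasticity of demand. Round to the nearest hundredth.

-4.35

Substituting, Q_d = 71 − 2.86(15) − 0.014(3480) + 3.7(8.6) = 71 − 42.9 − 48.72 + 31.82 = 11.2.
∂Q_d/∂M = −0.014, so E_I = -0.014·(3480/11.2) ≈ -4.35.
E_I < 0: inferior good.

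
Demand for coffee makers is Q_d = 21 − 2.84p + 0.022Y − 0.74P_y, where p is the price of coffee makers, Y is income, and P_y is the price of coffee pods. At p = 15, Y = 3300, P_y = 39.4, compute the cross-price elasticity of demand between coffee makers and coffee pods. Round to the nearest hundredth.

Evaluating quantity at (p, Y, P_y) gives Q_d = 21 − 2.84(15) + 0.022(3300) − 0.74(39.4) = 21 − 42.6 + 72.6 − 29.156 = 21.844.
∂Q_d/∂P_y = −0.74, so E_xy = -0.74·(39.4/21.844) ≈ -1.33.
E_xy < 0: the goods are complements.

-1.33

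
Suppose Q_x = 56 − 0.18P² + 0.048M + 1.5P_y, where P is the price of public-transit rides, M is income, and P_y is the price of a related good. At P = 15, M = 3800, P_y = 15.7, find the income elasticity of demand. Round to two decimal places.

0.82

At the given point, Q_x = 56 − 0.18(15)² + 0.048(3800) + 1.5(15.7) = 56 − 40.5 + 182.4 + 23.55 = 221.45.
∂Q_x/∂M = +0.048, so E_I = 0.048·(3800/221.45) ≈ 0.82.
E_I ∈ (0,1): normal good (necessity).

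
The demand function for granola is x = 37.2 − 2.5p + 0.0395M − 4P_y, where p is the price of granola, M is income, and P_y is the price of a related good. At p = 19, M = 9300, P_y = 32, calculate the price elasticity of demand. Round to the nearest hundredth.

Substituting, x = 37.2 − 2.5(19) + 0.0395(9300) − 4(32) = 37.2 − 47.5 + 367.35 − 128 = 229.05.
∂x/∂p = −2.5, so E_p = (−2.5)·(19/229.05) ≈ -0.21.
|E_p| < 1: demand is inelastic.

-0.21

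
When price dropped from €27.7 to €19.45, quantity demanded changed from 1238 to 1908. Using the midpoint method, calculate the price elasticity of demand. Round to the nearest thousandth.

-1.217

%ΔQ = (1908 − 1238)/[(1238 + 1908)/2] = 670/1573 ≈ 0.4259.
%ΔP = (19.45 − 27.7)/[(27.7 + 19.45)/2] = -8.25/23.575 ≈ -0.3499.
Arc elasticity E = %ΔQ/%ΔP ≈ 0.4259/-0.3499 ≈ -1.217.
|E| > 1: demand is elastic over this range.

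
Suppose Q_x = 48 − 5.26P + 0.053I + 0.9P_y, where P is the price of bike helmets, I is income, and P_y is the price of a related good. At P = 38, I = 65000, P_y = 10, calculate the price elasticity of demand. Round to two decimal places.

-0.06

Substituting, Q_x = 48 − 5.26(38) + 0.053(65000) + 0.9(10) = 48 − 199.88 + 3445 + 9 = 3302.12.
∂Q_x/∂P = −5.26, so E_p = (−5.26)·(38/3302.12) ≈ -0.06.
|E_p| < 1: demand is inelastic.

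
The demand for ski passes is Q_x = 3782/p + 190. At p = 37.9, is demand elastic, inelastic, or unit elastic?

At p = 37.9, Q_x = 289.7889.
dQ_x/dp = −3782/p² = −2.633.
Point elasticity E = (dQ_x/dp)·(p/Q_x) = -2.633 × 37.9/289.7889 ≈ -0.344.
|E| ≈ 0.344 < 1, so demand is inelastic.

inelastic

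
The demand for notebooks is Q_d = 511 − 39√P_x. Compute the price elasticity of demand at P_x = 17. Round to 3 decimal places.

At P_x = 17, Q_d = 350.1989.
dQ_d/dP_x = −39/(2√P_x) = −39/(2·4.1231).
Point elasticity E = (dQ_d/dP_x)·(P_x/Q_d) = -4.7294 × 17/350.1989 ≈ -0.230.
|E| < 1, so demand is inelastic at this price.

-0.230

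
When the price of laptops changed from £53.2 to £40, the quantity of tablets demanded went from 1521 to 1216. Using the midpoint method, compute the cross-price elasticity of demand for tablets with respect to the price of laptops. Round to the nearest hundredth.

%ΔQ_x = (1216 − 1521)/[(1521+1216)/2] = -305/1368.5 ≈ -0.2229.
%ΔP_y = (40 − 53.2)/[(53.2+40)/2] ≈ -0.2833.
E_xy = -0.2229/-0.2833 ≈ 0.79.
E_xy > 0, so tablets and laptops are substitutes.

0.79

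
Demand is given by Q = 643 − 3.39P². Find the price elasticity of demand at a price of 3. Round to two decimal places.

-0.10

At P = 3, Q = 612.49.
dQ/dP = −2·3.39·P = −20.34.
Point elasticity E = (dQ/dP)·(P/Q) = -20.34 × 3/612.49 ≈ -0.10.
|E| < 1, so demand is inelastic at this price.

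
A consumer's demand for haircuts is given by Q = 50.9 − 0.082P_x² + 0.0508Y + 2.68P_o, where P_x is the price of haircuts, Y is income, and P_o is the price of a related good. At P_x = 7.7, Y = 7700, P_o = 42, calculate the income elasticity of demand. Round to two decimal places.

0.71

First evaluate Q: 50.9 − 0.082(7.7)² + 0.0508(7700) + 2.68(42) = 50.9 − 4.8618 + 391.16 + 112.56 = 549.7582.
∂Q/∂Y = +0.0508, so E_I = 0.0508·(7700/549.7582) ≈ 0.71.
E_I ∈ (0,1): normal good (necessity).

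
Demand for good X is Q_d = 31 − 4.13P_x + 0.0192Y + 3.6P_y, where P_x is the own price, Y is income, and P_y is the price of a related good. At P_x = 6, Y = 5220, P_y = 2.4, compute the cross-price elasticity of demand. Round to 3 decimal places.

Evaluating quantity at (P_x, Y, P_y) gives Q_d = 31 − 4.13(6) + 0.0192(5220) + 3.6(2.4) = 31 − 24.78 + 100.224 + 8.64 = 115.084.
∂Q_d/∂P_y = +3.6, so E_xy = 3.6·(2.4/115.084) ≈ 0.075.
E_xy > 0: the goods are substitutes.

0.075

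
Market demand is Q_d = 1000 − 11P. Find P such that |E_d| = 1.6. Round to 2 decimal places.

55.94

Set −bP/(a − bP) = −1.6 ⇒ bP = 1.6(a − bP) ⇒ bP(1+1.6) = 1.6·a.
P = 1.6·1000/(11·2.6) ≈ 55.94.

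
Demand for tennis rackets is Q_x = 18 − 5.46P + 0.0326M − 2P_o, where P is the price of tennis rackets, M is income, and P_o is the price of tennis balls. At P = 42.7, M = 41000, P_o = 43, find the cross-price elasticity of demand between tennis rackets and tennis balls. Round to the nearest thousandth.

At the given point, Q_x = 18 − 5.46(42.7) + 0.0326(41000) − 2(43) = 18 − 233.142 + 1336.6 − 86 = 1035.458.
∂Q_x/∂P_o = −2, so E_xy = -2·(43/1035.458) ≈ -0.083.
E_xy < 0: the goods are complements.

-0.083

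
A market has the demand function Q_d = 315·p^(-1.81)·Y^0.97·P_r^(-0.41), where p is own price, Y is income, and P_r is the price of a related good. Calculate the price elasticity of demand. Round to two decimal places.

For a Cobb–Douglas (constant-elasticity) form Q_d = A·p^α·…, the elasticity with respect to p equals the exponent α at every point.
Here the exponent on p is -1.81, so the price elasticity of demand is -1.81.

-1.81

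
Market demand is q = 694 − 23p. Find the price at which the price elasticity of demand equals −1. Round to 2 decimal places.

For linear demand q = a − bp, E = −bp/(a − bp). |E| = 1 ⇒ bp = a − bp ⇒ p = a/(2b).
p = 694/(2·23) ≈ 15.09.

15.09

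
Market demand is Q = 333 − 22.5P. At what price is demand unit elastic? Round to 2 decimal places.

7.40

For linear demand Q = a − bP, E = −bP/(a − bP). |E| = 1 ⇒ bP = a − bP ⇒ P = a/(2b).
P = 333/(2·22.5) = 7.40.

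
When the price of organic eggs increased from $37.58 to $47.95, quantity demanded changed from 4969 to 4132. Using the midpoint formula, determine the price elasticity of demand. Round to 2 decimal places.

%Δq = (4132 − 4969)/[(4969 + 4132)/2] = -837/4550.5 ≈ -0.1839.
%ΔP = (47.95 − 37.58)/[(37.58 + 47.95)/2] = 10.37/42.765 ≈ 0.2425.
Arc elasticity E = %Δq/%ΔP ≈ -0.1839/0.2425 ≈ -0.76.
|E| < 1: demand is inelastic over this range.

-0.76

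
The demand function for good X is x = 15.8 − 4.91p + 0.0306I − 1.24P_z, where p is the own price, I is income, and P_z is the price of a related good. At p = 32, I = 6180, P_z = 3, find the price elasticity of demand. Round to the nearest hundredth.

At the given point, x = 15.8 − 4.91(32) + 0.0306(6180) − 1.24(3) = 15.8 − 157.12 + 189.108 − 3.72 = 44.068.
∂x/∂p = −4.91, so E_p = (−4.91)·(32/44.068) ≈ -3.57.
|E_p| > 1: demand is elastic.

-3.57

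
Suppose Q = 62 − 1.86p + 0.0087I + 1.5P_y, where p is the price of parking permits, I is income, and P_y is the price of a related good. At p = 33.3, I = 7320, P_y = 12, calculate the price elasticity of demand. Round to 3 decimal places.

-0.758

At the given point, Q = 62 − 1.86(33.3) + 0.0087(7320) + 1.5(12) = 62 − 61.938 + 63.684 + 18 = 81.746.
∂Q/∂p = −1.86, so E_p = (−1.86)·(33.3/81.746) ≈ -0.758.
|E_p| < 1: demand is inelastic.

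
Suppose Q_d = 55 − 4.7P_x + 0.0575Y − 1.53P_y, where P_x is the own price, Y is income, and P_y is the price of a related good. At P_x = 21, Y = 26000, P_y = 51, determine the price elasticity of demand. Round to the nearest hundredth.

-0.07

Q_d = 55 − 4.7(21) + 0.0575(26000) − 1.53(51) = 55 − 98.7 + 1495 − 78.03 = 1373.27.
∂Q_d/∂P_x = −4.7, so E_p = (−4.7)·(21/1373.27) ≈ -0.07.
|E_p| < 1: demand is inelastic.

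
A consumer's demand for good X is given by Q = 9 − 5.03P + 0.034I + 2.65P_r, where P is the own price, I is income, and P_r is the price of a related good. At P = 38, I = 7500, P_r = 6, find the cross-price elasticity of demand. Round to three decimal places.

0.179

Evaluating quantity at (P, I, P_r) gives Q = 9 − 5.03(38) + 0.034(7500) + 2.65(6) = 9 − 191.14 + 255 + 15.9 = 88.76.
∂Q/∂P_r = +2.65, so E_xy = 2.65·(6/88.76) ≈ 0.179.
E_xy > 0: the goods are substitutes.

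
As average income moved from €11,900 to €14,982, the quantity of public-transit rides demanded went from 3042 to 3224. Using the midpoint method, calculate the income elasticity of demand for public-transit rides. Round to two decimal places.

%ΔQ = (3224 − 3042)/[(3042+3224)/2] = 182/3133 ≈ 0.0581.
%ΔI = (14,982 − 11,900)/[(11,900+14,982)/2] = 3082/13441 ≈ 0.2293.
E_I = %ΔQ/%ΔI ≈ 0.25.
E_I ∈ (0,1): normal good (necessity).

0.25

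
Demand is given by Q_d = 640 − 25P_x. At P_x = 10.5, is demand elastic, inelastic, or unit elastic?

At P_x = 10.5, Q_d = 377.5.
dQ_d/dP_x = −25.
Point elasticity E = (dQ_d/dP_x)·(P_x/Q_d) = -25 × 10.5/377.5 ≈ -0.695.
|E| ≈ 0.695 < 1, so demand is inelastic.

inelastic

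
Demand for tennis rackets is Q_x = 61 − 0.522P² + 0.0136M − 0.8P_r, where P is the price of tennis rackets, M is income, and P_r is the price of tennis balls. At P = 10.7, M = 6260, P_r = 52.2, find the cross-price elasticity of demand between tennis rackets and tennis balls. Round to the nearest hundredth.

First evaluate Q_x: 61 − 0.522(10.7)² + 0.0136(6260) − 0.8(52.2) = 61 − 59.7638 + 85.136 − 41.76 = 44.6122.
∂Q_x/∂P_r = −0.8, so E_xy = -0.8·(52.2/44.6122) ≈ -0.94.
E_xy < 0: the goods are complements.

-0.94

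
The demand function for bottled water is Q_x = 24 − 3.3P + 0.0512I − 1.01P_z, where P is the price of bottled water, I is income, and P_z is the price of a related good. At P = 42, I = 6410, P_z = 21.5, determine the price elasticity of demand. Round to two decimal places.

-0.72

Substituting, Q_x = 24 − 3.3(42) + 0.0512(6410) − 1.01(21.5) = 24 − 138.6 + 328.192 − 21.715 = 191.877.
∂Q_x/∂P = −3.3, so E_p = (−3.3)·(42/191.877) ≈ -0.72.
|E_p| < 1: demand is inelastic.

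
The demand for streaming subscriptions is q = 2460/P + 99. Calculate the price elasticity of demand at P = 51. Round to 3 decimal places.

At P = 51, q = 147.2353.
dq/dP = −2460/P² = −0.9458.
Point elasticity E = (dq/dP)·(P/q) = -0.9458 × 51/147.2353 ≈ -0.328.
|E| < 1, so demand is inelastic at this price.

-0.328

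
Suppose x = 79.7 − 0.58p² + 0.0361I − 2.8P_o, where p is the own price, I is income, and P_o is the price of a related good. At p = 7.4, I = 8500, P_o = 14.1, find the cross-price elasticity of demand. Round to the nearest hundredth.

At the given point, x = 79.7 − 0.58(7.4)² + 0.0361(8500) − 2.8(14.1) = 79.7 − 31.7608 + 306.85 − 39.48 = 315.3092.
∂x/∂P_o = −2.8, so E_xy = -2.8·(14.1/315.3092) ≈ -0.13.
E_xy < 0: the goods are complements.

-0.13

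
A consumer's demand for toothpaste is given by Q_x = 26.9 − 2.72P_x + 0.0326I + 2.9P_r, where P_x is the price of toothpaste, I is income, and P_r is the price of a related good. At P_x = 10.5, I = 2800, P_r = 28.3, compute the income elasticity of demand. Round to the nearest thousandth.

Q_x = 26.9 − 2.72(10.5) + 0.0326(2800) + 2.9(28.3) = 26.9 − 28.56 + 91.28 + 82.07 = 171.69.
∂Q_x/∂I = +0.0326, so E_I = 0.0326·(2800/171.69) ≈ 0.532.
E_I ∈ (0,1): normal good (necessity).

0.532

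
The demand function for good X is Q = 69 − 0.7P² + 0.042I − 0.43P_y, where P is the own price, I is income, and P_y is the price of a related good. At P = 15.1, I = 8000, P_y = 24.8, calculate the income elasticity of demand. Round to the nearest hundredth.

Substituting, Q = 69 − 0.7(15.1)² + 0.042(8000) − 0.43(24.8) = 69 − 159.607 + 336 − 10.664 = 234.729.
∂Q/∂I = +0.042, so E_I = 0.042·(8000/234.729) ≈ 1.43.
E_I > 1: normal good (luxury).

1.43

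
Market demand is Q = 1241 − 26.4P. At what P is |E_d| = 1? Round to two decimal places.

For linear demand Q = a − bP, E = −bP/(a − bP). |E| = 1 ⇒ bP = a − bP ⇒ P = a/(2b).
P = 1241/(2·26.4) ≈ 23.50.

23.50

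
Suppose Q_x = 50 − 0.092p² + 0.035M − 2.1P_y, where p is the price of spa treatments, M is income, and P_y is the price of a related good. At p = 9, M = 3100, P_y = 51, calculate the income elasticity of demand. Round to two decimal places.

Q_x = 50 − 0.092(9)² + 0.035(3100) − 2.1(51) = 50 − 7.452 + 108.5 − 107.1 = 43.948.
∂Q_x/∂M = +0.035, so E_I = 0.035·(3100/43.948) ≈ 2.47.
E_I > 1: normal good (luxury).

2.47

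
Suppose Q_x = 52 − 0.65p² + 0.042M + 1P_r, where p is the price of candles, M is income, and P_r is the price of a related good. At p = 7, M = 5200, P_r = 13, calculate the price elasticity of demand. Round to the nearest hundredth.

Q_x = 52 − 0.65(7)² + 0.042(5200) + 1(13) = 52 − 31.85 + 218.4 + 13 = 251.55.
∂Q_x/∂p = −2·0.65·p = -9.1, so E_p = -9.1·(7/251.55) ≈ -0.25.
|E_p| < 1: demand is inelastic.

-0.25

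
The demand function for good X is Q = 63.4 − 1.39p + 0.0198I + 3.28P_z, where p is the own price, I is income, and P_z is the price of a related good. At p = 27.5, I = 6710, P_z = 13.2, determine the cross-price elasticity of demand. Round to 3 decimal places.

Evaluating quantity at (p, I, P_z) gives Q = 63.4 − 1.39(27.5) + 0.0198(6710) + 3.28(13.2) = 63.4 − 38.225 + 132.858 + 43.296 = 201.329.
∂Q/∂P_z = +3.28, so E_xy = 3.28·(13.2/201.329) ≈ 0.215.
E_xy > 0: the goods are substitutes.

0.215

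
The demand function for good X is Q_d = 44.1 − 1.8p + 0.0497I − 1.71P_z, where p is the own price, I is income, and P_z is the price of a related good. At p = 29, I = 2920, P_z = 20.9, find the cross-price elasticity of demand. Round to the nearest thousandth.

-0.353

First evaluate Q_d: 44.1 − 1.8(29) + 0.0497(2920) − 1.71(20.9) = 44.1 − 52.2 + 145.124 − 35.739 = 101.285.
∂Q_d/∂P_z = −1.71, so E_xy = -1.71·(20.9/101.285) ≈ -0.353.
E_xy < 0: the goods are complements.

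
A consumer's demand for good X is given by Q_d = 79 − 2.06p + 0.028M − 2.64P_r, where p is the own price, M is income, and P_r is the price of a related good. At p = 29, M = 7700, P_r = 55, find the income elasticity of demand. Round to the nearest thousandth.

2.405

First evaluate Q_d: 79 − 2.06(29) + 0.028(7700) − 2.64(55) = 79 − 59.74 + 215.6 − 145.2 = 89.66.
∂Q_d/∂M = +0.028, so E_I = 0.028·(7700/89.66) ≈ 2.405.
E_I > 1: normal good (luxury).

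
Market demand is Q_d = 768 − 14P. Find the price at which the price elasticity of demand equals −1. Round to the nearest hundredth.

For linear demand Q_d = a − bP, E = −bP/(a − bP). |E| = 1 ⇒ bP = a − bP ⇒ P = a/(2b).
P = 768/(2·14) ≈ 27.43.

27.43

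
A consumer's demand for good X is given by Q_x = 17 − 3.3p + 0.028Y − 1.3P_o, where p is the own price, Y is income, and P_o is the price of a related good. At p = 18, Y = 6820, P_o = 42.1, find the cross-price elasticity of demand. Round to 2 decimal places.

-0.58

At the given point, Q_x = 17 − 3.3(18) + 0.028(6820) − 1.3(42.1) = 17 − 59.4 + 190.96 − 54.73 = 93.83.
∂Q_x/∂P_o = −1.3, so E_xy = -1.3·(42.1/93.83) ≈ -0.58.
E_xy < 0: the goods are complements.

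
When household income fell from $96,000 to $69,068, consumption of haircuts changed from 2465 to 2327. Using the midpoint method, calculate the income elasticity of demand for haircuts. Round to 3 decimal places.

%ΔQ = (2327 − 2465)/[(2465+2327)/2] = -138/2396 ≈ -0.0576.
%ΔY = (69,068 − 96,000)/[(96,000+69,068)/2] = -26932/82534 ≈ -0.3263.
E_I = %ΔQ/%ΔY ≈ 0.177.
E_I ∈ (0,1): normal good (necessity).

0.177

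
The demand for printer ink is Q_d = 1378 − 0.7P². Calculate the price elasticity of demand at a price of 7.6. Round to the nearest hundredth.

-0.06

At P = 7.6, Q_d = 1337.568.
dQ_d/dP = −2·0.7·P = −10.64.
Point elasticity E = (dQ_d/dP)·(P/Q_d) = -10.64 × 7.6/1337.568 ≈ -0.06.
|E| < 1, so demand is inelastic at this price.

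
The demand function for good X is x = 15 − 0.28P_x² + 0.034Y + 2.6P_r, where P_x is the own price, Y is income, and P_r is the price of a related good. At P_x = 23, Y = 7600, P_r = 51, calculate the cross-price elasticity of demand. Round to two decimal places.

0.51

x = 15 − 0.28(23)² + 0.034(7600) + 2.6(51) = 15 − 148.12 + 258.4 + 132.6 = 257.88.
∂x/∂P_r = +2.6, so E_xy = 2.6·(51/257.88) ≈ 0.51.
E_xy > 0: the goods are substitutes.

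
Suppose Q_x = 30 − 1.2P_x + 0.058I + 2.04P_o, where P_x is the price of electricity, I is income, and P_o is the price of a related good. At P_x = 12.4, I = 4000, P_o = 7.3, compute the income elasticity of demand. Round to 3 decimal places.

0.885

Q_x = 30 − 1.2(12.4) + 0.058(4000) + 2.04(7.3) = 30 − 14.88 + 232 + 14.892 = 262.012.
∂Q_x/∂I = +0.058, so E_I = 0.058·(4000/262.012) ≈ 0.885.
E_I ∈ (0,1): normal good (necessity).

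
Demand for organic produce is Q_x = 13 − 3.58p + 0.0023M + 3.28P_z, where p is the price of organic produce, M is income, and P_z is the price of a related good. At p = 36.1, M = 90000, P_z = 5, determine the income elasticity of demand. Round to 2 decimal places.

Substituting, Q_x = 13 − 3.58(36.1) + 0.0023(90000) + 3.28(5) = 13 − 129.238 + 207 + 16.4 = 107.162.
∂Q_x/∂M = +0.0023, so E_I = 0.0023·(90000/107.162) ≈ 1.93.
E_I > 1: normal good (luxury).

1.93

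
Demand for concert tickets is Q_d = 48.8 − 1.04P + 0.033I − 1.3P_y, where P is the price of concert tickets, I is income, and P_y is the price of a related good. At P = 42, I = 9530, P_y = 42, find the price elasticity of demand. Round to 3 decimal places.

-0.165

First evaluate Q_d: 48.8 − 1.04(42) + 0.033(9530) − 1.3(42) = 48.8 − 43.68 + 314.49 − 54.6 = 265.01.
∂Q_d/∂P = −1.04, so E_p = (−1.04)·(42/265.01) ≈ -0.165.
|E_p| < 1: demand is inelastic.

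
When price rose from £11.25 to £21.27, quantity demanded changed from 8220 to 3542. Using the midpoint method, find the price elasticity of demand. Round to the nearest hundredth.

%Δq = (3542 − 8220)/[(8220 + 3542)/2] = -4678/5881 ≈ -0.7954.
%Δp = (21.27 − 11.25)/[(11.25 + 21.27)/2] = 10.02/16.26 ≈ 0.6162.
Arc elasticity E = %Δq/%Δp ≈ -0.7954/0.6162 ≈ -1.29.
|E| > 1: demand is elastic over this range.

-1.29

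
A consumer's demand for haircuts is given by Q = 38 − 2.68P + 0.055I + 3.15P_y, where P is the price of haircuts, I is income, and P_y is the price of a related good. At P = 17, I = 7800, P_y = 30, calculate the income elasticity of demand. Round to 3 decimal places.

0.831

First evaluate Q: 38 − 2.68(17) + 0.055(7800) + 3.15(30) = 38 − 45.56 + 429 + 94.5 = 515.94.
∂Q/∂I = +0.055, so E_I = 0.055·(7800/515.94) ≈ 0.831.
E_I ∈ (0,1): normal good (necessity).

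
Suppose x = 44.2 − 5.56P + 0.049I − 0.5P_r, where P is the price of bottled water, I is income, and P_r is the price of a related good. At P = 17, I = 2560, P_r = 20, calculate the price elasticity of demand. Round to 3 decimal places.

-1.451

Substituting, x = 44.2 − 5.56(17) + 0.049(2560) − 0.5(20) = 44.2 − 94.52 + 125.44 − 10 = 65.12.
∂x/∂P = −5.56, so E_p = (−5.56)·(17/65.12) ≈ -1.451.
|E_p| > 1: demand is elastic.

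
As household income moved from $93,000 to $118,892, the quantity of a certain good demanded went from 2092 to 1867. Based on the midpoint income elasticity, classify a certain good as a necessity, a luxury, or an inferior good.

inferior

%ΔQ = (1867 − 2092)/[(2092+1867)/2] = -225/1979.5 ≈ -0.1137.
%ΔM = (118,892 − 93,000)/[(93,000+118,892)/2] = 25892/105946 ≈ 0.2444.
E_I = %ΔQ/%ΔM ≈ -0.465.
E_I < 0: inferior good.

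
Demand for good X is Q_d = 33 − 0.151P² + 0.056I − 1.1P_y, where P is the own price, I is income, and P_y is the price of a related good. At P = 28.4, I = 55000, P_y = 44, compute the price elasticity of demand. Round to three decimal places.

-0.083

Substituting, Q_d = 33 − 0.151(28.4)² + 0.056(55000) − 1.1(44) = 33 − 121.7906 + 3080 − 48.4 = 2942.8094.
∂Q_d/∂P = −2·0.151·P = -8.5768, so E_p = -8.5768·(28.4/2942.8094) ≈ -0.083.
|E_p| < 1: demand is inelastic.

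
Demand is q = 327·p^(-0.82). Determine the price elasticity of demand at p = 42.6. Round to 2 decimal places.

-0.82

For a Cobb–Douglas (constant-elasticity) form q = A·p^α·…, the elasticity with respect to p equals the exponent α at every point.
Here the exponent on p is -0.82, so the price elasticity of demand is -0.82.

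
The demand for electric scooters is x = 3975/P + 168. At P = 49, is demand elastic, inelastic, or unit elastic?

At P = 49, x = 249.1224.
dx/dP = −3975/P² = −1.6556.
Point elasticity E = (dx/dP)·(P/x) = -1.6556 × 49/249.1224 ≈ -0.326.
|E| ≈ 0.326 < 1, so demand is inelastic.

inelastic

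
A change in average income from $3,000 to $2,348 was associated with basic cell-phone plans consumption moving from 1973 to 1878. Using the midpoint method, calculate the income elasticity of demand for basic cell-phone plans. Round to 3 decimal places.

%ΔQ = (1878 − 1973)/[(1973+1878)/2] = -95/1925.5 ≈ -0.0493.
%ΔM = (2,348 − 3,000)/[(3,000+2,348)/2] = -652/2674 ≈ -0.2438.
E_I = %ΔQ/%ΔM ≈ 0.202.
E_I ∈ (0,1): normal good (necessity).

0.202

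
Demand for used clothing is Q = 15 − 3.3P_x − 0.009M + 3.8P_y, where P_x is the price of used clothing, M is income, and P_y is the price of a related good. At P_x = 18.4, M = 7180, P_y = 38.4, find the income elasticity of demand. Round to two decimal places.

Substituting, Q = 15 − 3.3(18.4) − 0.009(7180) + 3.8(38.4) = 15 − 60.72 − 64.62 + 145.92 = 35.58.
∂Q/∂M = −0.009, so E_I = -0.009·(7180/35.58) ≈ -1.82.
E_I < 0: inferior good.

-1.82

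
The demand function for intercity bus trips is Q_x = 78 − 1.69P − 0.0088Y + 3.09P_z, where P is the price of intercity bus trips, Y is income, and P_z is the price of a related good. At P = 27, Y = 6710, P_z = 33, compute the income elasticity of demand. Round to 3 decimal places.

-0.784

At the given point, Q_x = 78 − 1.69(27) − 0.0088(6710) + 3.09(33) = 78 − 45.63 − 59.048 + 101.97 = 75.292.
∂Q_x/∂Y = −0.0088, so E_I = -0.0088·(6710/75.292) ≈ -0.784.
E_I < 0: inferior good.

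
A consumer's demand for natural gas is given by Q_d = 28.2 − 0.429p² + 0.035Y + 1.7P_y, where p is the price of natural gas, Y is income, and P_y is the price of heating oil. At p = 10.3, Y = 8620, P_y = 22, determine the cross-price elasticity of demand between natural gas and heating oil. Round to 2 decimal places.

0.12

Q_d = 28.2 − 0.429(10.3)² + 0.035(8620) + 1.7(22) = 28.2 − 45.5126 + 301.7 + 37.4 = 321.7874.
∂Q_d/∂P_y = +1.7, so E_xy = 1.7·(22/321.7874) ≈ 0.12.
E_xy > 0: the goods are substitutes.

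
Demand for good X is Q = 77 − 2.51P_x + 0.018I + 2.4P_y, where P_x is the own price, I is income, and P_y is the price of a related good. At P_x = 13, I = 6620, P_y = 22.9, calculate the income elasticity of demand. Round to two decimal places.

At the given point, Q = 77 − 2.51(13) + 0.018(6620) + 2.4(22.9) = 77 − 32.63 + 119.16 + 54.96 = 218.49.
∂Q/∂I = +0.018, so E_I = 0.018·(6620/218.49) ≈ 0.55.
E_I ∈ (0,1): normal good (necessity).

0.55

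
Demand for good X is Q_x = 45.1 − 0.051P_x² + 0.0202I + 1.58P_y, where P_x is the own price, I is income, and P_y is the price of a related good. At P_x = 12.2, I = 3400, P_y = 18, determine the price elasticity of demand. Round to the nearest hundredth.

-0.11

Q_x = 45.1 − 0.051(12.2)² + 0.0202(3400) + 1.58(18) = 45.1 − 7.5908 + 68.68 + 28.44 = 134.6292.
∂Q_x/∂P_x = −2·0.051·P_x = -1.2444, so E_p = -1.2444·(12.2/134.6292) ≈ -0.11.
|E_p| < 1: demand is inelastic.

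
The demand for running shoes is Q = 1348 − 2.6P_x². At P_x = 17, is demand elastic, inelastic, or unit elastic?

elastic

At P_x = 17, Q = 596.6.
dQ/dP_x = −2·2.6·P_x = −88.4.
Point elasticity E = (dQ/dP_x)·(P_x/Q) = -88.4 × 17/596.6 ≈ -2.519.
|E| ≈ 2.519 > 1, so demand is elastic.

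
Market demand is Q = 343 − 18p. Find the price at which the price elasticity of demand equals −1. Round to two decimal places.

For linear demand Q = a − bp, E = −bp/(a − bp). |E| = 1 ⇒ bp = a − bp ⇒ p = a/(2b).
p = 343/(2·18) ≈ 9.53.

9.53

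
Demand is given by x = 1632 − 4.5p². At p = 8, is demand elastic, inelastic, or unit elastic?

At p = 8, x = 1344.
dx/dp = −2·4.5·p = −72.
Point elasticity E = (dx/dp)·(p/x) = -72 × 8/1344 ≈ -0.429.
|E| ≈ 0.429 < 1, so demand is inelastic.

inelastic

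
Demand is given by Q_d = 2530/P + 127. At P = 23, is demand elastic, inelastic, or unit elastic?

At P = 23, Q_d = 237.
dQ_d/dP = −2530/P² = −4.7826.
Point elasticity E = (dQ_d/dP)·(P/Q_d) = -4.7826 × 23/237 ≈ -0.464.
|E| ≈ 0.464 < 1, so demand is inelastic.

inelastic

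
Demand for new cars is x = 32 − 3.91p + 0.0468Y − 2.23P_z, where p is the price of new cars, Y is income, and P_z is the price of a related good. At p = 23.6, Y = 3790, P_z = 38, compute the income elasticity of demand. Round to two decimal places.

5.48

First evaluate x: 32 − 3.91(23.6) + 0.0468(3790) − 2.23(38) = 32 − 92.276 + 177.372 − 84.74 = 32.356.
∂x/∂Y = +0.0468, so E_I = 0.0468·(3790/32.356) ≈ 5.48.
E_I > 1: normal good (luxury).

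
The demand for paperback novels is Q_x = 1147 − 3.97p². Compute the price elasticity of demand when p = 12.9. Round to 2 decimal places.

-2.72

At p = 12.9, Q_x = 486.3523.
dQ_x/dp = −2·3.97·p = −102.426.
Point elasticity E = (dQ_x/dp)·(p/Q_x) = -102.426 × 12.9/486.3523 ≈ -2.72.
|E| > 1, so demand is elastic at this price.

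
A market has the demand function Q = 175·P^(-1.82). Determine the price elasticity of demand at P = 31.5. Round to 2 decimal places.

-1.82

For a Cobb–Douglas (constant-elasticity) form Q = A·P^α·…, the elasticity with respect to P equals the exponent α at every point.
Here the exponent on P is -1.82, so the price elasticity of demand is -1.82.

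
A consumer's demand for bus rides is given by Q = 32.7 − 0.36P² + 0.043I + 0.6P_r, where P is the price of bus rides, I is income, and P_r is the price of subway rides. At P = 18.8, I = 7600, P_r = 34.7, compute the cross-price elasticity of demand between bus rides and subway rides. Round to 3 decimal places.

First evaluate Q: 32.7 − 0.36(18.8)² + 0.043(7600) + 0.6(34.7) = 32.7 − 127.2384 + 326.8 + 20.82 = 253.0816.
∂Q/∂P_r = +0.6, so E_xy = 0.6·(34.7/253.0816) ≈ 0.082.
E_xy > 0: the goods are substitutes.

0.082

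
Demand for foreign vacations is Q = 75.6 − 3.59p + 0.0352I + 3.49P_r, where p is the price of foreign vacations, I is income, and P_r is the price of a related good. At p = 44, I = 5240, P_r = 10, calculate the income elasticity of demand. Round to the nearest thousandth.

1.346

Substituting, Q = 75.6 − 3.59(44) + 0.0352(5240) + 3.49(10) = 75.6 − 157.96 + 184.448 + 34.9 = 136.988.
∂Q/∂I = +0.0352, so E_I = 0.0352·(5240/136.988) ≈ 1.346.
E_I > 1: normal good (luxury).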